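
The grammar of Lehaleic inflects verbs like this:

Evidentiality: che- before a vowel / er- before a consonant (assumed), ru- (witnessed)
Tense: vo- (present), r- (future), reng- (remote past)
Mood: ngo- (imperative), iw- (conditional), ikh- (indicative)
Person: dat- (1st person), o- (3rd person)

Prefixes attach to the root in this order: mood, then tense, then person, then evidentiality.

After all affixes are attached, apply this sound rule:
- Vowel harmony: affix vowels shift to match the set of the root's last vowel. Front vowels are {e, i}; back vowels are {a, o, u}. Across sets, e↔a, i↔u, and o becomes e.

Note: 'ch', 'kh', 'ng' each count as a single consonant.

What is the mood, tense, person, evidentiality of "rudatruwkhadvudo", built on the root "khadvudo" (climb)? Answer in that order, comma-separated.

conditional, future, 1st person, witnessed

Segment: ru-dat-r-iw-khadvudo.
mood: iw- → conditional.
tense: r- → future.
person: dat- → 1st person.
evidentiality: ru- → witnessed.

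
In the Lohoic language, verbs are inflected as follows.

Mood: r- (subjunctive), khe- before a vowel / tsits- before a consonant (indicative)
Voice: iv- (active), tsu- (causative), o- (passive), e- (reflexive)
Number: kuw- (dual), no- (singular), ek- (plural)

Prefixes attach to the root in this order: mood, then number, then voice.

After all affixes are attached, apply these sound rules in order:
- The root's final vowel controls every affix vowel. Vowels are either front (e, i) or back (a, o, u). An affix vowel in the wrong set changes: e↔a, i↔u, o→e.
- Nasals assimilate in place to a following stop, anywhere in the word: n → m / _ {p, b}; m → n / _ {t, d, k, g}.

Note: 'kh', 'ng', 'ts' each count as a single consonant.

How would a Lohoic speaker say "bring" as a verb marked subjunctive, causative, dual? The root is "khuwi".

tsikiwrkhuwi

Attach mood subjunctive r- → rkhuwi.
Attach number dual kuw- → kuwrkhuwi.
Attach voice causative tsu- → tsukuwrkhuwi.
Apply vowel harmony: tsukuwrkhuwi → tsikiwrkhuwi.
Nasal assimilation: no change.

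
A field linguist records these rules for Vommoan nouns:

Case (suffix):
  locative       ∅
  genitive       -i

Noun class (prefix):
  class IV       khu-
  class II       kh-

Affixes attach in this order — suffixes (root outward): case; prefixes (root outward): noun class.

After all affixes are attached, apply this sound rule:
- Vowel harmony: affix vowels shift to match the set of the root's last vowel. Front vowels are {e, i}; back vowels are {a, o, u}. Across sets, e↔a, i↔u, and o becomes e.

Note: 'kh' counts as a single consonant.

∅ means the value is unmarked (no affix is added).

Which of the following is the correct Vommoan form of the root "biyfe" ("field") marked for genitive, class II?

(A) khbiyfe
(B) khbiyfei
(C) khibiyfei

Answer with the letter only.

Attach noun class class II kh- → khbiyfe.
Attach case genitive -i → khbiyfei.
Vowel harmony: no change.
So the correct form is khbiyfei, option (B).
(A) khbiyfe is wrong: it uses locative instead of genitive for case.
(C) khibiyfei is wrong: it uses class IV instead of class II for noun class.

B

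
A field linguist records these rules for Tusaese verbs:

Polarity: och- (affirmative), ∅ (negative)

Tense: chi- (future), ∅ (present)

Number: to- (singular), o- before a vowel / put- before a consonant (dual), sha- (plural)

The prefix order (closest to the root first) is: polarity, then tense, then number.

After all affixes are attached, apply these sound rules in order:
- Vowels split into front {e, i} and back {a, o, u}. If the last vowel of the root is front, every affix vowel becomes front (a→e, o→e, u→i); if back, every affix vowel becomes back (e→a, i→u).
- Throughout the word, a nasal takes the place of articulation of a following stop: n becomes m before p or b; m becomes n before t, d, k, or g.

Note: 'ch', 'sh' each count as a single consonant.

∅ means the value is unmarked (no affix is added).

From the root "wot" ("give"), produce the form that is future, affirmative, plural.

shachuochwot

Attach polarity affirmative och- → ochwot.
Attach tense future chi- → chiochwot.
Attach number plural sha- → shachiochwot.
Apply vowel harmony: shachiochwot → shachuochwot.
Nasal assimilation: no change.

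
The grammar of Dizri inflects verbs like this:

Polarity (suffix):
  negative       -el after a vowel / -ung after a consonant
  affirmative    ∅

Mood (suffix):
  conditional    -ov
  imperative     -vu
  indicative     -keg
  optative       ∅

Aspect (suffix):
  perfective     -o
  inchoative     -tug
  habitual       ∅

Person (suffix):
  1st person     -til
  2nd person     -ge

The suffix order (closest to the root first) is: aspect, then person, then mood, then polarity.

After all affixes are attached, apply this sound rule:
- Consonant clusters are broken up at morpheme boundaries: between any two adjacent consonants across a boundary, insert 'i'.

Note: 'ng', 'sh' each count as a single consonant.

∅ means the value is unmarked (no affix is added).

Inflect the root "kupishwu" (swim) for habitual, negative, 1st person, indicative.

aspect = habitual: zero marking, form stays kupishwu.
Attach person 1st person -til → kupishwutil.
Attach mood indicative -keg → kupishwutilkeg.
Attach polarity negative -ung (after consonant 'g') → kupishwutilkegung.
Apply epenthesis: kupishwutilkegung → kupishwutilikegung.

kupishwutilikegung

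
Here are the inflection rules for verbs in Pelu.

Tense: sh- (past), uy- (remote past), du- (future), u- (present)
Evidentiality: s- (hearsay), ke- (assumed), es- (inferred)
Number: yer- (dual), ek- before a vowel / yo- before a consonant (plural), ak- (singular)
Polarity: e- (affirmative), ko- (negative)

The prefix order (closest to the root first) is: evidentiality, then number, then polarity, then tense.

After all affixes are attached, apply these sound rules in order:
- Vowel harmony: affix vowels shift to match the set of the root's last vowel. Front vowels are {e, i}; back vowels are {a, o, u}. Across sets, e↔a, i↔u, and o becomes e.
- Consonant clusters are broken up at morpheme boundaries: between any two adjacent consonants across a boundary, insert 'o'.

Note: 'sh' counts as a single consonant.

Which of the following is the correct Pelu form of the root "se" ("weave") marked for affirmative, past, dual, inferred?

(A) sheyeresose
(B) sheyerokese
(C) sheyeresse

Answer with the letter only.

A

Attach evidentiality inferred es- → esse.
Attach number dual yer- → yeresse.
Attach polarity affirmative e- → eyeresse.
Attach tense past sh- → sheyeresse.
Vowel harmony: no change.
Apply epenthesis: sheyeresse → sheyeresose.
So the correct form is sheyeresose, option (A).
(B) sheyerokese is wrong: it uses assumed instead of inferred for evidentiality.
(C) sheyeresse is wrong: it fails to apply the sound rule(s).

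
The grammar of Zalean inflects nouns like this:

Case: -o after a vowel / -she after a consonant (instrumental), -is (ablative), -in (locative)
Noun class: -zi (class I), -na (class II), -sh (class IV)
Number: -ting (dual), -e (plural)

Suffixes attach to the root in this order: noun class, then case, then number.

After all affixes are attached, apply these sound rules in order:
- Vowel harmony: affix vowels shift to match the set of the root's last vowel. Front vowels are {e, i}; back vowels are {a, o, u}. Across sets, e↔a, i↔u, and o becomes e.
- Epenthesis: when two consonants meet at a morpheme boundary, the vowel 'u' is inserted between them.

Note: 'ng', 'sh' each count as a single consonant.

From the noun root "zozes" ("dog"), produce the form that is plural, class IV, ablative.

Attach noun class class IV -sh → zozessh.
Attach case ablative -is → zozesshis.
Attach number plural -e → zozesshise.
Vowel harmony: no change.
Apply epenthesis: zozesshise → zozesushise.

zozesushise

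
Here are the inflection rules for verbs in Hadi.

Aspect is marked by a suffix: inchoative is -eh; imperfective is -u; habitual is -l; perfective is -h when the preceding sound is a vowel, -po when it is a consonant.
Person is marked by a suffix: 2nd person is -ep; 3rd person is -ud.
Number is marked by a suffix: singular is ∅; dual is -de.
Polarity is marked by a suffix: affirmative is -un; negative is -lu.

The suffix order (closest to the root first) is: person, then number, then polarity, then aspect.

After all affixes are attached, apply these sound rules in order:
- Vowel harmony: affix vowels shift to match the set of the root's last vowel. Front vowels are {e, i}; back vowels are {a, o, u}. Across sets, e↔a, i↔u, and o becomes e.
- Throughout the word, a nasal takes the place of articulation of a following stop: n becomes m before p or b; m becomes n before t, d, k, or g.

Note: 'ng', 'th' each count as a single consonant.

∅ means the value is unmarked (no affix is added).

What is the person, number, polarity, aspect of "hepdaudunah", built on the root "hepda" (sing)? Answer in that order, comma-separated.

Segment: hepda-ud-un-eh.
person: -ud → 3rd person.
number: ∅ → singular.
polarity: -un → affirmative.
aspect: -eh → inchoative.

3rd person, singular, affirmative, inchoative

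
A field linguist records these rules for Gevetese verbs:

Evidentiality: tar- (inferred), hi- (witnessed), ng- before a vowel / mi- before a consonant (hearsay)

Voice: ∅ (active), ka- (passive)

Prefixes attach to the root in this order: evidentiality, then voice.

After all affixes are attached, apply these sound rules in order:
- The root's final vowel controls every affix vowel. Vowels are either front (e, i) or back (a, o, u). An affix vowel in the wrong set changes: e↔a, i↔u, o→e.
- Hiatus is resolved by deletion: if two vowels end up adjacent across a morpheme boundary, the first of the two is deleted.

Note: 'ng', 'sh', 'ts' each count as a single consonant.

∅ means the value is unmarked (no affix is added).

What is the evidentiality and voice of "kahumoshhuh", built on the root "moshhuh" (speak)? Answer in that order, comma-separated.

witnessed, passive

Segment: ka-hi-moshhuh.
evidentiality: hi- → witnessed.
voice: ka- → passive.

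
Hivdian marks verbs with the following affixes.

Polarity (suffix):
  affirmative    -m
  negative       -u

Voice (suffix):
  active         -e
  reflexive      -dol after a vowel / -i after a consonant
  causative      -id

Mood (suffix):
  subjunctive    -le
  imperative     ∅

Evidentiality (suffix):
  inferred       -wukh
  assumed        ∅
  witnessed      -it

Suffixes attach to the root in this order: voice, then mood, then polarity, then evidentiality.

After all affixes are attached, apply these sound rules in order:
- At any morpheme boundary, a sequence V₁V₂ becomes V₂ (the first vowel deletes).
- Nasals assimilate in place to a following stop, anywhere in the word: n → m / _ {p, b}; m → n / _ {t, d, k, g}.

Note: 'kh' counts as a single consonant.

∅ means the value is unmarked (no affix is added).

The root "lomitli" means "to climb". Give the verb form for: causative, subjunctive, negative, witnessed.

lomitlidlit

Attach voice causative -id → lomitliid.
Attach mood subjunctive -le → lomitliidle.
Attach polarity negative -u → lomitliidleu.
Attach evidentiality witnessed -it → lomitliidleuit.
Apply vowel deletion: lomitliidleuit → lomitlidlit.
Nasal assimilation: no change.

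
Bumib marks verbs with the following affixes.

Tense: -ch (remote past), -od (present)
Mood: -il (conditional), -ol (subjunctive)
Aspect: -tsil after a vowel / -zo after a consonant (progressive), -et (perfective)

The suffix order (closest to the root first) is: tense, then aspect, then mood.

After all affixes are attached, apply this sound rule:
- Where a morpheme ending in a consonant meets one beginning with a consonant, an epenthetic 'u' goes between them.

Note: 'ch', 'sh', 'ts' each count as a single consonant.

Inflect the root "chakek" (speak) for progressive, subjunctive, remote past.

Attach tense remote past -ch → chakekch.
Attach aspect progressive -zo (after consonant 'ch') → chakekchzo.
Attach mood subjunctive -ol → chakekchzool.
Apply epenthesis: chakekchzool → chakekuchuzool.

chakekuchuzool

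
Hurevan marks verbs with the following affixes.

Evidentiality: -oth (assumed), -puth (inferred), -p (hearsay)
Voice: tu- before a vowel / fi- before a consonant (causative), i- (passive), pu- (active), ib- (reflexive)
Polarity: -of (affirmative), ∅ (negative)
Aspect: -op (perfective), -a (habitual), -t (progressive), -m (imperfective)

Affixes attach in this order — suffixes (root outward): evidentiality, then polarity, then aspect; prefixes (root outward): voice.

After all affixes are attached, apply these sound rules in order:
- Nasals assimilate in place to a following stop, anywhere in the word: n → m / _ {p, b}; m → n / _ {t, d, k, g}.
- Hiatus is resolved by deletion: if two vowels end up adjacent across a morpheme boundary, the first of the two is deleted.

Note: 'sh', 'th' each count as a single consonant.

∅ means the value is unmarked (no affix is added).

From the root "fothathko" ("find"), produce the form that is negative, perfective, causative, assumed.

Attach voice causative fi- (before consonant 'f') → fifothathko.
Attach evidentiality assumed -oth → fifothathkooth.
polarity = negative: zero marking, form stays fifothathkooth.
Attach aspect perfective -op → fifothathkoothop.
Nasal assimilation: no change.
Apply vowel deletion: fifothathkoothop → fifothathkothop.

fifothathkothop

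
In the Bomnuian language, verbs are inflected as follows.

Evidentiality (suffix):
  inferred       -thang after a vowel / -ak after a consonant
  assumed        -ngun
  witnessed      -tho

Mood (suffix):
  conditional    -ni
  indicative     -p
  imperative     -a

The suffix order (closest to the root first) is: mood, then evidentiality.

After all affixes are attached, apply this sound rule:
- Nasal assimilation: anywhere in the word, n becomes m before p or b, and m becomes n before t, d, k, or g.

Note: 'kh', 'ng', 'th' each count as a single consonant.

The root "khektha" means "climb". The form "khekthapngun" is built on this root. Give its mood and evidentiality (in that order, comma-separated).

indicative, assumed

Segment: khektha-p-ngun.
mood: -p → indicative.
evidentiality: -ngun → assumed.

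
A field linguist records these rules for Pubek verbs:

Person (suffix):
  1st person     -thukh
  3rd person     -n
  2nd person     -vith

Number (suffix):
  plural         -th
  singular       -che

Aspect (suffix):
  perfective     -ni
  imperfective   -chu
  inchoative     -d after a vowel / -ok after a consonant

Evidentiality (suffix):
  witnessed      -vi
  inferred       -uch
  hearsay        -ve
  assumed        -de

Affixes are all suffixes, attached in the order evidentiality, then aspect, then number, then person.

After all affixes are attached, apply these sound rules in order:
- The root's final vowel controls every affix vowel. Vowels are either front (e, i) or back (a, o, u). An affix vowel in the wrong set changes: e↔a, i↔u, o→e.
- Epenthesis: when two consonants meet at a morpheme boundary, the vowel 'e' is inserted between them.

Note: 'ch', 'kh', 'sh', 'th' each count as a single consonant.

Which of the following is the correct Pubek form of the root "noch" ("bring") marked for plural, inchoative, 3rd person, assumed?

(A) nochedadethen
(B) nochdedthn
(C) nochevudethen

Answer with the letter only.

A

Attach evidentiality assumed -de → nochde.
Attach aspect inchoative -d (after vowel 'e') → nochded.
Attach number plural -th → nochdedth.
Attach person 3rd person -n → nochdedthn.
Apply vowel harmony: nochdedthn → nochdadthn.
Apply epenthesis: nochdadthn → nochedadethen.
So the correct form is nochedadethen, option (A).
(C) nochevudethen is wrong: it uses witnessed instead of assumed for evidentiality.
(B) nochdedthn is wrong: it fails to apply the sound rule(s).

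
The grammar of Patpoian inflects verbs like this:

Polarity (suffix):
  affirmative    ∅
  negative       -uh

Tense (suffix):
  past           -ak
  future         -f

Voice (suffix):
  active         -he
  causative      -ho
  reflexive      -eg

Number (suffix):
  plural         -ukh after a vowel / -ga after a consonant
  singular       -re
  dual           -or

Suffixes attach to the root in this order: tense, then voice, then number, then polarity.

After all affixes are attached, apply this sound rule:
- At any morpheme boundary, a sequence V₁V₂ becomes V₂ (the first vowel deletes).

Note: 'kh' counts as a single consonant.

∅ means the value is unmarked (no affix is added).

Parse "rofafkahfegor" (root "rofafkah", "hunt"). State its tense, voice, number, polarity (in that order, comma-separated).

Segment: rofafkah-f-eg-or.
tense: -f → future.
voice: -eg → reflexive.
number: -or → dual.
polarity: ∅ → affirmative.

future, reflexive, dual, affirmative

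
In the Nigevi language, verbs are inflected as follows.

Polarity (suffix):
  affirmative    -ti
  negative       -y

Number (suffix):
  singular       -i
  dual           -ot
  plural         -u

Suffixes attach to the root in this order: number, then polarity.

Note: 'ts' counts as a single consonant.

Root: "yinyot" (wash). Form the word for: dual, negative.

yinyototy

Attach number dual -ot → yinyotot.
Attach polarity negative -y → yinyototy.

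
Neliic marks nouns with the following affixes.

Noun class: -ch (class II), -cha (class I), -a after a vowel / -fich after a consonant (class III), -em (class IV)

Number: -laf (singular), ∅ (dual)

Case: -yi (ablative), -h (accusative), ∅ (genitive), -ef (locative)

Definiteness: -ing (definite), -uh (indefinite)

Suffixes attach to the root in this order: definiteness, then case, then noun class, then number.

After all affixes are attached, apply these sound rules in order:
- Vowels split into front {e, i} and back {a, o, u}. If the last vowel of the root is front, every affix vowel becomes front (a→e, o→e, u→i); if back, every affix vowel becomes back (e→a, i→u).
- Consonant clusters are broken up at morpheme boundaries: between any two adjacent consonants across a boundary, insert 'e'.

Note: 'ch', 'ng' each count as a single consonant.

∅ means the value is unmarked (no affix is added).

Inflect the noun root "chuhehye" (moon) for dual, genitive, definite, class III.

Attach definiteness definite -ing → chuhehyeing.
case = genitive: zero marking, form stays chuhehyeing.
Attach noun class class III -fich (after consonant 'ng') → chuhehyeingfich.
number = dual: zero marking, form stays chuhehyeingfich.
Vowel harmony: no change.
Apply epenthesis: chuhehyeingfich → chuhehyeingefich.

chuhehyeingefich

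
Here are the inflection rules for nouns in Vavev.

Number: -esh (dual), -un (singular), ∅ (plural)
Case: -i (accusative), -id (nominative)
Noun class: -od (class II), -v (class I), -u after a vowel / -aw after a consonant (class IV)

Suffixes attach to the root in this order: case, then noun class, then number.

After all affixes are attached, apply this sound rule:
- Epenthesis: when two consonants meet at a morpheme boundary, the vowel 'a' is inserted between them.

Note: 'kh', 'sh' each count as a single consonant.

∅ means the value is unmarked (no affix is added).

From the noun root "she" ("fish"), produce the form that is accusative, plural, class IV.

Attach case accusative -i → shei.
Attach noun class class IV -u (after vowel 'i') → sheiu.
number = plural: zero marking, form stays sheiu.
Epenthesis: no change.

sheiu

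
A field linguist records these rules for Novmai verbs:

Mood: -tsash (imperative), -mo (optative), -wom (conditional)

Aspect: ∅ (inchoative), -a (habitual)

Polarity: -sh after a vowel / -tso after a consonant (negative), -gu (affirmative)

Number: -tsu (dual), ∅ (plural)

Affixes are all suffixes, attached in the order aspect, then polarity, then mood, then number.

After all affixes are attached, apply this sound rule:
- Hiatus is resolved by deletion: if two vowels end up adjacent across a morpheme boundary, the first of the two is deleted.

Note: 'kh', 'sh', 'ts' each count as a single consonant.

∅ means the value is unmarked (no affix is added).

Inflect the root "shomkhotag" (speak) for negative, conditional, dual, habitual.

shomkhotagashwomtsu

Attach aspect habitual -a → shomkhotaga.
Attach polarity negative -sh (after vowel 'a') → shomkhotagash.
Attach mood conditional -wom → shomkhotagashwom.
Attach number dual -tsu → shomkhotagashwomtsu.
Vowel deletion: no change.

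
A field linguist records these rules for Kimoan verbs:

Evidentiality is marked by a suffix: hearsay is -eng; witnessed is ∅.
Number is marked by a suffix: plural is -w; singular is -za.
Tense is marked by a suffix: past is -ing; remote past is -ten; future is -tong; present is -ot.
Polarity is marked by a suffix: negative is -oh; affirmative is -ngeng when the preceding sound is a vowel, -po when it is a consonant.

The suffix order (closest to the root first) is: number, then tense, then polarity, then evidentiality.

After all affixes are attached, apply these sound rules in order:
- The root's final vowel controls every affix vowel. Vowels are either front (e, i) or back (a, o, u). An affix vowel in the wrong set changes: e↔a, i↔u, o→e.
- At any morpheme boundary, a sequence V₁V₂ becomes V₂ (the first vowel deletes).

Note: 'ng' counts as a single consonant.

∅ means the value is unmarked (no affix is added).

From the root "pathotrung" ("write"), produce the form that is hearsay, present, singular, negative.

Attach number singular -za → pathotrungza.
Attach tense present -ot → pathotrungzaot.
Attach polarity negative -oh → pathotrungzaotoh.
Attach evidentiality hearsay -eng → pathotrungzaotoheng.
Apply vowel harmony: pathotrungzaotoheng → pathotrungzaotohang.
Apply vowel deletion: pathotrungzaotohang → pathotrungzotohang.

pathotrungzotohang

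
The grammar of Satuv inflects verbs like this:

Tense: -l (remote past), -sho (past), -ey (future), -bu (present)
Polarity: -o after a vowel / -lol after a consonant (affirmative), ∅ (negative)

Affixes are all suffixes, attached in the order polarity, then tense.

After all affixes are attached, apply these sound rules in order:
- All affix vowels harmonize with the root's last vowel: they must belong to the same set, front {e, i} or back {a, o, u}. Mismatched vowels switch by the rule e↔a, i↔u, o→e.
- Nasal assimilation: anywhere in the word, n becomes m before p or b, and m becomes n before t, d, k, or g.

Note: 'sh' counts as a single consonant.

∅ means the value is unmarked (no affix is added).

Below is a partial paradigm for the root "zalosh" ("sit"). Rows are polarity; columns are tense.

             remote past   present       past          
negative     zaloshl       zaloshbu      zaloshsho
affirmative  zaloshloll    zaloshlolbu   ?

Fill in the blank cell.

Attach polarity affirmative -lol (after consonant 'sh') → zaloshlol.
Attach tense past -sho → zaloshlolsho.
Vowel harmony: no change.
Nasal assimilation: no change.

zaloshlolsho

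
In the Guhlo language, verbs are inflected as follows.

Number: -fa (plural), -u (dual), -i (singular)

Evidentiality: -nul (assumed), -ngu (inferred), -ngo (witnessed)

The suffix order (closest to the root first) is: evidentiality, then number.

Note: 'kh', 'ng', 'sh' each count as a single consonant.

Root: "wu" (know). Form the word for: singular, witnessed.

wungoi

Attach evidentiality witnessed -ngo → wungo.
Attach number singular -i → wungoi.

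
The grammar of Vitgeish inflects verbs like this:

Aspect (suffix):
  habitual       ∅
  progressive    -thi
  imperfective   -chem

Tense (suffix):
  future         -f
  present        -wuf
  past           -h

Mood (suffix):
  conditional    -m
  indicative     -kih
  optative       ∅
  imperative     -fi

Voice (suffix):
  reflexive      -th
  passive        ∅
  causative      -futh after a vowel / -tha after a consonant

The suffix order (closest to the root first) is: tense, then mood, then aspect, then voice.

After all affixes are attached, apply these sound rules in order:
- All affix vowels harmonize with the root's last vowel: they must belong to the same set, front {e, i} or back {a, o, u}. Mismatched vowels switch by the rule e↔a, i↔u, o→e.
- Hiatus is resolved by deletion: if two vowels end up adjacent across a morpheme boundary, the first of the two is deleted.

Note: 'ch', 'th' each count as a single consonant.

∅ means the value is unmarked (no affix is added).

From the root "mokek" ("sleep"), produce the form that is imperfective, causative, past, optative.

Attach tense past -h → mokekh.
mood = optative: zero marking, form stays mokekh.
Attach aspect imperfective -chem → mokekhchem.
Attach voice causative -tha (after consonant 'm') → mokekhchemtha.
Apply vowel harmony: mokekhchemtha → mokekhchemthe.
Vowel deletion: no change.

mokekhchemthe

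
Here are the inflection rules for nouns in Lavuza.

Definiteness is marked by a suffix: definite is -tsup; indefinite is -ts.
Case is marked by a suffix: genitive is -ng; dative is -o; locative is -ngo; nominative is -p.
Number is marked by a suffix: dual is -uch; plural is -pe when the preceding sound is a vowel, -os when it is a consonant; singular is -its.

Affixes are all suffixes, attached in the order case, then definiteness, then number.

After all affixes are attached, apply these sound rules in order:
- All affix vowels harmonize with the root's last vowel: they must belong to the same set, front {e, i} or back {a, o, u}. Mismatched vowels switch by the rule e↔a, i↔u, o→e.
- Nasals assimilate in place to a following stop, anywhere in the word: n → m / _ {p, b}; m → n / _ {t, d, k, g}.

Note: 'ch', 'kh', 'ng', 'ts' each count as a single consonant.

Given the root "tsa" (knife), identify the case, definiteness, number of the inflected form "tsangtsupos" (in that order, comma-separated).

genitive, definite, plural

Segment: tsa-ng-tsup-os.
case: -ng → genitive.
definiteness: -tsup → definite.
number: -pe/os → plural.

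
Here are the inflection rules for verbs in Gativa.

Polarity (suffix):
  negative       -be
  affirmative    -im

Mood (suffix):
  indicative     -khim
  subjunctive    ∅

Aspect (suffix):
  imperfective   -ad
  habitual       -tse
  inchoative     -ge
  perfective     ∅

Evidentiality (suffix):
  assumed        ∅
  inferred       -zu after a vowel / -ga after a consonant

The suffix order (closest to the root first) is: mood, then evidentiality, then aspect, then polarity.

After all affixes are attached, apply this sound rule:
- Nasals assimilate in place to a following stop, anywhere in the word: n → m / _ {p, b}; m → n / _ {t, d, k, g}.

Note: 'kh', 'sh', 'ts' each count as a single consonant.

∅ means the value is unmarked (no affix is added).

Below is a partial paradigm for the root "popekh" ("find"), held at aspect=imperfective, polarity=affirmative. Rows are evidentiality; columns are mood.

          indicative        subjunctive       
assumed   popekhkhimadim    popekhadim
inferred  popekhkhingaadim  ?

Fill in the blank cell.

popekhgaadim

mood = subjunctive: zero marking, form stays popekh.
Attach evidentiality inferred -ga (after consonant 'kh') → popekhga.
Attach aspect imperfective -ad → popekhgaad.
Attach polarity affirmative -im → popekhgaadim.
Nasal assimilation: no change.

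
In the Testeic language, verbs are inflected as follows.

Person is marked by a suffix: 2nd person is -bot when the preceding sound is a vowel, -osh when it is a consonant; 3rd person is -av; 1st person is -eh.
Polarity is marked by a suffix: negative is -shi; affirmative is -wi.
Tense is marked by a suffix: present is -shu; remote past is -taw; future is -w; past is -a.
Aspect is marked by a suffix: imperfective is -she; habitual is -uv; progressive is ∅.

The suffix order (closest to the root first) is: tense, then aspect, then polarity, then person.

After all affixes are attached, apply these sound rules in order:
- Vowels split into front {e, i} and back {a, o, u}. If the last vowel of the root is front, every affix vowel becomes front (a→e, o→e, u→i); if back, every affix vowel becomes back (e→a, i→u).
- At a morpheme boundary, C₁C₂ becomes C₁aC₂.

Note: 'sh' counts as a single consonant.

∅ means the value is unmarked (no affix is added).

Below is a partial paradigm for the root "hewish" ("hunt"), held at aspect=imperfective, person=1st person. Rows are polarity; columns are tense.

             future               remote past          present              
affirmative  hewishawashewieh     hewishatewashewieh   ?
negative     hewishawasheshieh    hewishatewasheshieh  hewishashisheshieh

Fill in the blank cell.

hewishashishewieh

Attach tense present -shu → hewishshu.
Attach aspect imperfective -she → hewishshushe.
Attach polarity affirmative -wi → hewishshushewi.
Attach person 1st person -eh → hewishshushewieh.
Apply vowel harmony: hewishshushewieh → hewishshishewieh.
Apply epenthesis: hewishshishewieh → hewishashishewieh.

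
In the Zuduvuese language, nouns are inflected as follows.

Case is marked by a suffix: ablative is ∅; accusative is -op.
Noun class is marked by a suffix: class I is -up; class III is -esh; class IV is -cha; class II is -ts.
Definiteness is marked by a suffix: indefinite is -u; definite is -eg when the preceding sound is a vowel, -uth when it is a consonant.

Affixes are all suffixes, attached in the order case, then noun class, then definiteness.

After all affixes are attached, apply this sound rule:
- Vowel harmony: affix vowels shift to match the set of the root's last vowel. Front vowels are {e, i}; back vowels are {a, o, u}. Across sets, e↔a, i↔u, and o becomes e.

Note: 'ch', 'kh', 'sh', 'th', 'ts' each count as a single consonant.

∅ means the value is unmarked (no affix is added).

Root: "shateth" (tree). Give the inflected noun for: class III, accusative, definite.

shatethepeshith

Attach case accusative -op → shatethop.
Attach noun class class III -esh → shatethopesh.
Attach definiteness definite -uth (after consonant 'sh') → shatethopeshuth.
Apply vowel harmony: shatethopeshuth → shatethepeshith.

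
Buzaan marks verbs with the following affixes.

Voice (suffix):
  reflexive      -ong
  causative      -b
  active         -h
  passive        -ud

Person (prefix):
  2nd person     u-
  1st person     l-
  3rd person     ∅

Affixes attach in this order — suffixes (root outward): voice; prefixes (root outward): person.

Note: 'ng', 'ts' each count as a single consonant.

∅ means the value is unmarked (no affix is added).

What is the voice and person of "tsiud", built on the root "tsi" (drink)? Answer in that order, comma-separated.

Segment: tsi-ud.
voice: -ud → passive.
person: ∅ → 3rd person.

passive, 3rd person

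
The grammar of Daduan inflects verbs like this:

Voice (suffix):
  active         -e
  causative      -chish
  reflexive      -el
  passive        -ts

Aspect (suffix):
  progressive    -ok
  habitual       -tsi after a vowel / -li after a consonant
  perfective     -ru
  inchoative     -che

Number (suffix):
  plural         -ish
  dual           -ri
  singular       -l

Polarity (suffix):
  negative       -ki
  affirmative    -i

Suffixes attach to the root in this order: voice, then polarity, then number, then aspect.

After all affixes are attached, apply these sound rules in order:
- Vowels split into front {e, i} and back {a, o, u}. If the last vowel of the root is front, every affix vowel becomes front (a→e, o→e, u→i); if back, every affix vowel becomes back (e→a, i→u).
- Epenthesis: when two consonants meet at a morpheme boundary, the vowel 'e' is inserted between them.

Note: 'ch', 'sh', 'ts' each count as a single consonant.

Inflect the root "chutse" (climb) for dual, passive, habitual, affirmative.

Attach voice passive -ts → chutsets.
Attach polarity affirmative -i → chutsetsi.
Attach number dual -ri → chutsetsiri.
Attach aspect habitual -tsi (after vowel 'i') → chutsetsiritsi.
Vowel harmony: no change.
Epenthesis: no change.

chutsetsiritsi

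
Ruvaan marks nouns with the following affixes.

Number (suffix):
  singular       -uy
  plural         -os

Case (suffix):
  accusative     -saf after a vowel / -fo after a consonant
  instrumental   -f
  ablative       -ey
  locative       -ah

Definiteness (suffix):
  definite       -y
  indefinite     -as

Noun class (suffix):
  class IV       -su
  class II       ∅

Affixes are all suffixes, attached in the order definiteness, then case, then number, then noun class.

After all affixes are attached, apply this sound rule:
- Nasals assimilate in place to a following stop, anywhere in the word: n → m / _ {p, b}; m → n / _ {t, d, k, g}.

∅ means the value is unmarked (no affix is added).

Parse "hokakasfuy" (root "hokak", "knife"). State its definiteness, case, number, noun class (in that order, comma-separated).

indefinite, instrumental, singular, class II

Segment: hokak-as-f-uy.
definiteness: -as → indefinite.
case: -f → instrumental.
number: -uy → singular.
noun class: ∅ → class II.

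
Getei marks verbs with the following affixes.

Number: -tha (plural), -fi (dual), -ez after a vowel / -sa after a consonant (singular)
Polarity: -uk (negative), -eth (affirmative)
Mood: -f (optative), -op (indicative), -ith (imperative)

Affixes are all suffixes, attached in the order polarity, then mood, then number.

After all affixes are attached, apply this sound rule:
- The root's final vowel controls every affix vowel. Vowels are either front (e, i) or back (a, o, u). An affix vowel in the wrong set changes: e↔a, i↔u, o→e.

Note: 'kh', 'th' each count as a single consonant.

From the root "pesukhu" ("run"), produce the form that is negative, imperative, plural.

Attach polarity negative -uk → pesukhuuk.
Attach mood imperative -ith → pesukhuukith.
Attach number plural -tha → pesukhuukiththa.
Apply vowel harmony: pesukhuukiththa → pesukhuukuththa.

pesukhuukuththa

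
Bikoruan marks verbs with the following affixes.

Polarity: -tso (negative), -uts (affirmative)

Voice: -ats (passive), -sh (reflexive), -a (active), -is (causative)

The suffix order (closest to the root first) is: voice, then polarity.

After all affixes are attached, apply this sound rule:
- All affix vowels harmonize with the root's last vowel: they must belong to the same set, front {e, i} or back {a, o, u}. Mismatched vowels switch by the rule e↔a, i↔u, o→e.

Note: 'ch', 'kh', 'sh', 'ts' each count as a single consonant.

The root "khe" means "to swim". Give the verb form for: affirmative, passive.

Attach voice passive -ats → kheats.
Attach polarity affirmative -uts → kheatsuts.
Apply vowel harmony: kheatsuts → kheetsits.

kheetsits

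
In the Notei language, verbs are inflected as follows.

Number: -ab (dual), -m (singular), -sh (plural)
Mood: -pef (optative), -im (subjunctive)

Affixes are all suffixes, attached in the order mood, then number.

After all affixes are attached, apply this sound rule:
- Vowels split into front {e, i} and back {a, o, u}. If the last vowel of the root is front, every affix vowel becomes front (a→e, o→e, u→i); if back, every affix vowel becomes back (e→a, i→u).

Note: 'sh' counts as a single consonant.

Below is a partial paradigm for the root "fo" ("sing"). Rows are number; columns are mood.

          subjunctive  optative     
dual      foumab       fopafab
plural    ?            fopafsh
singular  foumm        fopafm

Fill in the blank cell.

Attach mood subjunctive -im → foim.
Attach number plural -sh → foimsh.
Apply vowel harmony: foimsh → foumsh.

foumsh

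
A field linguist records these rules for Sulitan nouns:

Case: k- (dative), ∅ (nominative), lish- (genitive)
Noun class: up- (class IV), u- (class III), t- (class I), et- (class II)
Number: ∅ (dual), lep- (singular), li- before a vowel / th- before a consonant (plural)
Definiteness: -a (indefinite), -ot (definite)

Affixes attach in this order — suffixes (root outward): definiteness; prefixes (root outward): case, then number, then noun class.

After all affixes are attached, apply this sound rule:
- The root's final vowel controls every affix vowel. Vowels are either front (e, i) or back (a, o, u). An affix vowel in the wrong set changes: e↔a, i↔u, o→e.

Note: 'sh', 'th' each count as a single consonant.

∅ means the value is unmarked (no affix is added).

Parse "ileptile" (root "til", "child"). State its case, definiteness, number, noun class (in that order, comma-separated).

nominative, indefinite, singular, class III

Segment: u-lep-til-a.
case: ∅ → nominative.
definiteness: -a → indefinite.
number: lep- → singular.
noun class: u- → class III.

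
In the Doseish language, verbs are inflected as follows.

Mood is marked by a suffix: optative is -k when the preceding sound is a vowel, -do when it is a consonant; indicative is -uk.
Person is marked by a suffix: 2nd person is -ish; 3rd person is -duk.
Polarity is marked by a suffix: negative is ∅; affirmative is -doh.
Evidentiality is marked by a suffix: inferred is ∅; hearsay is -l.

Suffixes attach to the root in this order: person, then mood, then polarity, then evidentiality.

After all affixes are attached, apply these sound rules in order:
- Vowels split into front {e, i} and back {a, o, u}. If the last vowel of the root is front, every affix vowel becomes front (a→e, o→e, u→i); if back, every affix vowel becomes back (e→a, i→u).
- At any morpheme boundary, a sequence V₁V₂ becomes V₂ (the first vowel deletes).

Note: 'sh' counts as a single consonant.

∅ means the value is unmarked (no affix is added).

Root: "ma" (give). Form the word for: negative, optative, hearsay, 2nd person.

Attach person 2nd person -ish → maish.
Attach mood optative -do (after consonant 'sh') → maishdo.
polarity = negative: zero marking, form stays maishdo.
Attach evidentiality hearsay -l → maishdol.
Apply vowel harmony: maishdol → maushdol.
Apply vowel deletion: maushdol → mushdol.

mushdol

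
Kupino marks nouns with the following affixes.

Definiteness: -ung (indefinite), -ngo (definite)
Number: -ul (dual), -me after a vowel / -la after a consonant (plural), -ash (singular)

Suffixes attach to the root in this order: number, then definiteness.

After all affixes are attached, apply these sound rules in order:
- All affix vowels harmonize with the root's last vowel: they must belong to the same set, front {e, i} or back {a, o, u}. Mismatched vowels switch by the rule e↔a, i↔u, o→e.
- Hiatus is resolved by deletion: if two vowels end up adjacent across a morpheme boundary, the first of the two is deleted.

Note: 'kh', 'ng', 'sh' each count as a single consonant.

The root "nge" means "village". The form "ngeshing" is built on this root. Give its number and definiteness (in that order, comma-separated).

Segment: nge-ash-ung.
number: -ash → singular.
definiteness: -ung → indefinite.

singular, indefinite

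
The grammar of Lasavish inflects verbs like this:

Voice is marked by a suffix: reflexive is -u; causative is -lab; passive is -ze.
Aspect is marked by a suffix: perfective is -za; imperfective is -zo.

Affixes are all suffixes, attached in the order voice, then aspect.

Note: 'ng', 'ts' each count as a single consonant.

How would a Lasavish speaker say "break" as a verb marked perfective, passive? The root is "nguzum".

Attach voice passive -ze → nguzumze.
Attach aspect perfective -za → nguzumzeza.

nguzumzeza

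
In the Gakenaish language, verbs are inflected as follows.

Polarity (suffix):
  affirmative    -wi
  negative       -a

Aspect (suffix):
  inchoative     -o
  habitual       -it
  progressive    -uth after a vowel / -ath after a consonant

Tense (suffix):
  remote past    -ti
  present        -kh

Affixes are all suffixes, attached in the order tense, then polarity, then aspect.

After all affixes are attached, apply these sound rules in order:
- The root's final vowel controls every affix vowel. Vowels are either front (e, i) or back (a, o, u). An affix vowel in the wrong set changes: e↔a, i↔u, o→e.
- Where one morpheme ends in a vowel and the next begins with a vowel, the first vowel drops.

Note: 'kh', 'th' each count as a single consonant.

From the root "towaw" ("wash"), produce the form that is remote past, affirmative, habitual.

Attach tense remote past -ti → towawti.
Attach polarity affirmative -wi → towawtiwi.
Attach aspect habitual -it → towawtiwiit.
Apply vowel harmony: towawtiwiit → towawtuwuut.
Apply vowel deletion: towawtuwuut → towawtuwut.

towawtuwut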